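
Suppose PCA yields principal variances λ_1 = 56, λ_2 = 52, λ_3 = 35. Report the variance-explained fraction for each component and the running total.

Step 1 — total variance = trace(Sigma) = Σ λ_i = 56 + 52 + 35 = 143.

Step 2 — fraction explained by component i = λ_i / Σ λ:
  PC1: 56/143 = 0.3916
  PC2: 52/143 = 0.3636
  PC3: 35/143 = 0.2448

Step 3 — cumulative fraction after k components = (λ_1 + ... + λ_k) / Σ λ:
  k = 1: 56/143 = 0.3916
  k = 2: (56 + 52)/143 = 108/143 = 0.7552
  k = 3: (56 + 52 + 35)/143 = 143/143 = 1

Summary (fraction, with percent):

explained: PC1 0.3916 (39.16%), PC2 0.3636 (36.36%), PC3 0.2448 (24.48%);  cumulative: 0.3916, 0.7552, 1


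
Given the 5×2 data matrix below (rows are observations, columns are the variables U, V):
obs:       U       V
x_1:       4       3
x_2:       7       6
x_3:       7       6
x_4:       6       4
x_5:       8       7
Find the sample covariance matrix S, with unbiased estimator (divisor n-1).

Step 1 — column means:
  mean(U) = (4 + 7 + 7 + 6 + 8) / 5 = 32/5 = 6.4
  mean(V) = (3 + 6 + 6 + 4 + 7) / 5 = 26/5 = 5.2

Step 2 — sample covariance S[i,j] = (1/(n-1)) · Σ_k (x_{k,i} - mean_i) · (x_{k,j} - mean_j), with n-1 = 4.
  S[U,U] = ((-2.4)·(-2.4) + (0.6)·(0.6) + (0.6)·(0.6) + (-0.4)·(-0.4) + (1.6)·(1.6)) / 4 = 9.2/4 = 2.3
  S[U,V] = ((-2.4)·(-2.2) + (0.6)·(0.8) + (0.6)·(0.8) + (-0.4)·(-1.2) + (1.6)·(1.8)) / 4 = 9.6/4 = 2.4
  S[V,V] = ((-2.2)·(-2.2) + (0.8)·(0.8) + (0.8)·(0.8) + (-1.2)·(-1.2) + (1.8)·(1.8)) / 4 = 10.8/4 = 2.7

S is symmetric (S[j,i] = S[i,j]). Assembling:

S = [[2.3, 2.4],
 [2.4, 2.7]]


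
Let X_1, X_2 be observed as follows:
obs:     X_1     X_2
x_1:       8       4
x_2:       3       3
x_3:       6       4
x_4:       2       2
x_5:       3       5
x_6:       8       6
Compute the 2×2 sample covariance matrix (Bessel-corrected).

Step 1 — column means:
  mean(X_1) = (8 + 3 + 6 + 2 + 3 + 8) / 6 = 30/6 = 5
  mean(X_2) = (4 + 3 + 4 + 2 + 5 + 6) / 6 = 24/6 = 4

Step 2 — sample covariance S[i,j] = (1/(n-1)) · Σ_k (x_{k,i} - mean_i) · (x_{k,j} - mean_j), with n-1 = 5.
  S[X_1,X_1] = ((3)·(3) + (-2)·(-2) + (1)·(1) + (-3)·(-3) + (-2)·(-2) + (3)·(3)) / 5 = 36/5 = 7.2
  S[X_1,X_2] = ((3)·(0) + (-2)·(-1) + (1)·(0) + (-3)·(-2) + (-2)·(1) + (3)·(2)) / 5 = 12/5 = 2.4
  S[X_2,X_2] = ((0)·(0) + (-1)·(-1) + (0)·(0) + (-2)·(-2) + (1)·(1) + (2)·(2)) / 5 = 10/5 = 2

S is symmetric (S[j,i] = S[i,j]). Assembling:

S = [[7.2, 2.4],
 [2.4, 2]]


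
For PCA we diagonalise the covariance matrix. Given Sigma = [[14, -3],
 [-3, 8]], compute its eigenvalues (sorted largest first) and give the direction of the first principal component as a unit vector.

Step 1 — characteristic polynomial of 2×2 Sigma:
  det(Sigma - λI) = λ² - trace · λ + det = 0.
  trace = 14 + 8 = 22, det = 14·8 - (-3)² = 103.
Step 2 — discriminant:
  Δ = trace² - 4·det = 484 - 412 = 72.
Step 3 — eigenvalues:
  λ = (trace ± √Δ)/2 = (22 ± 8.4853)/2,
  λ_1 = 15.2426,  λ_2 = 6.7574.

Step 4 — unit eigenvector for λ_1: solve (Sigma - λ_1 I)v = 0. First row:
  (14 - 15.2426)·v_x + (-3)·v_y = 0, i.e. (-1.2426)·v_x + (-3)·v_y = 0,
  so v ∝ (b, λ_1 - a) = (-3, 1.2426); multiply by -1 so the first entry is positive: u = (3, -1.2426).
  ||u|| = √((3)² + (-1.2426)²) = √(10.5442) ≈ 3.2472,
  v_1 = u/||u|| ≈ (0.9239, -0.3827) (||v_1|| = 1).

λ_1 = 15.2426,  λ_2 = 6.7574;  v_1 ≈ (0.9239, -0.3827)


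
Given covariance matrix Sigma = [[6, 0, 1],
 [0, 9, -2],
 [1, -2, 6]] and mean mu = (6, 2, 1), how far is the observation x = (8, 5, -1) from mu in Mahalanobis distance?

Step 1 — centre the observation: (x - mu) = (2, 3, -2).

Step 2 — invert Sigma (cofactor / det for 3×3, or solve directly):
  Sigma^{-1} = [[0.1718, -0.0069, -0.0309],
 [-0.0069, 0.1203, 0.0412],
 [-0.0309, 0.0412, 0.1856]].

Step 3 — form the quadratic (x - mu)^T · Sigma^{-1} · (x - mu):
  Sigma^{-1} · (x - mu) = (0.3849, 0.2646, -0.3093).
  (x - mu)^T · [Sigma^{-1} · (x - mu)] = (2)·(0.3849) + (3)·(0.2646) + (-2)·(-0.3093) = 2.1821.

Step 4 — take square root: d = √(2.1821) ≈ 1.4772.

d(x, mu) = √(2.1821) ≈ 1.4772


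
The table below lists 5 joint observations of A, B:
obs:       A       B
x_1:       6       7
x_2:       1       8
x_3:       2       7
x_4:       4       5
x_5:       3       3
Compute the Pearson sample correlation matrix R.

Step 1 — column means:
  mean(A) = (6 + 1 + 2 + 4 + 3) / 5 = 16/5 = 3.2
  mean(B) = (7 + 8 + 7 + 5 + 3) / 5 = 30/5 = 6

Step 2 — sample variances and covariances s[i,j] = (1/(n-1)) · Σ_k (x_{k,i} - mean_i) · (x_{k,j} - mean_j), with n-1 = 4:
  s[A,A] = ((2.8)·(2.8) + (-2.2)·(-2.2) + (-1.2)·(-1.2) + (0.8)·(0.8) + (-0.2)·(-0.2)) / 4 = 14.8/4 = 3.7
  s[A,B] = ((2.8)·(1) + (-2.2)·(2) + (-1.2)·(1) + (0.8)·(-1) + (-0.2)·(-3)) / 4 = -3/4 = -0.75
  s[B,B] = ((1)·(1) + (2)·(2) + (1)·(1) + (-1)·(-1) + (-3)·(-3)) / 4 = 16/4 = 4
  Sample standard deviations s_i = √(s[i,i]):
  s(A) = √(3.7) = 1.9235
  s(B) = √(4) = 2

Step 3 — r_{ij} = s_{ij} / (s_i · s_j):
  r[A,A] = 1 (diagonal).
  r[A,B] = -0.75 / (1.9235 · 2) = -0.75 / 3.8471 = -0.195
  r[B,B] = 1 (diagonal).

R is symmetric with unit diagonal. Assembling:

R = [[1, -0.195],
 [-0.195, 1]]


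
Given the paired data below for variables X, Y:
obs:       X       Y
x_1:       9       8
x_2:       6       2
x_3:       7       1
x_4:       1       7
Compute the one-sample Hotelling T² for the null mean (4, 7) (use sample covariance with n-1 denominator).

Step 1 — sample mean vector:
  mean(X) = (9 + 6 + 7 + 1) / 4 = 23/4 = 5.75
  mean(Y) = (8 + 2 + 1 + 7) / 4 = 18/4 = 4.5
  x̄ = (5.75, 4.5),  deviation x̄ - mu_0 = (5.75, 4.5) - (4, 7) = (1.75, -2.5).

Step 2 — sample covariance matrix, S[i,j] = (1/(n-1)) · Σ_k (x_{k,i} - mean_i) · (x_{k,j} - mean_j), divisor n-1 = 3:
  S[X,X] = ((3.25)·(3.25) + (0.25)·(0.25) + (1.25)·(1.25) + (-4.75)·(-4.75)) / 3 = 34.75/3 = 11.5833
  S[X,Y] = ((3.25)·(3.5) + (0.25)·(-2.5) + (1.25)·(-3.5) + (-4.75)·(2.5)) / 3 = -5.5/3 = -1.8333
  S[Y,Y] = ((3.5)·(3.5) + (-2.5)·(-2.5) + (-3.5)·(-3.5) + (2.5)·(2.5)) / 3 = 37/3 = 12.3333
  S = [[11.5833, -1.8333],
 [-1.8333, 12.3333]].

Step 3 — invert S. det(S) = 11.5833·12.3333 - (-1.8333)² = 139.5.
  S^{-1} = (1/det) · [[d, -b], [-b, a]] = [[0.0884, 0.0131],
 [0.0131, 0.083]].

Step 4 — quadratic form (x̄ - mu_0)^T · S^{-1} · (x̄ - mu_0):
  S^{-1} · (x̄ - mu_0) = (0.1219, -0.1846),
  (x̄ - mu_0)^T · [...] = (1.75)·(0.1219) + (-2.5)·(-0.1846) = 0.6747.

Step 5 — scale by n: T² = 4 · 0.6747 = 2.6989.

T² ≈ 2.6989


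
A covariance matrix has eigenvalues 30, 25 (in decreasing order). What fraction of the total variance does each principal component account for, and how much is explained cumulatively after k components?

Step 1 — total variance = trace(Sigma) = Σ λ_i = 30 + 25 = 55.

Step 2 — fraction explained by component i = λ_i / Σ λ:
  PC1: 30/55 = 0.5455
  PC2: 25/55 = 0.4545

Step 3 — cumulative fraction after k components = (λ_1 + ... + λ_k) / Σ λ:
  k = 1: 30/55 = 0.5455
  k = 2: (30 + 25)/55 = 55/55 = 1

Summary (fraction, with percent):

explained: PC1 0.5455 (54.55%), PC2 0.4545 (45.45%);  cumulative: 0.5455, 1


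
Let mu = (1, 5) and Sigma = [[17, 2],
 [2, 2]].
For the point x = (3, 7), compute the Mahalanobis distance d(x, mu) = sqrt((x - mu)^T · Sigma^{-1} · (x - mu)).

Step 1 — centre the observation: (x - mu) = (2, 2).

Step 2 — invert Sigma. det(Sigma) = 17·2 - (2)² = 30.
  Sigma^{-1} = (1/det) · [[d, -b], [-b, a]] = [[0.0667, -0.0667],
 [-0.0667, 0.5667]].

Step 3 — form the quadratic (x - mu)^T · Sigma^{-1} · (x - mu):
  Sigma^{-1} · (x - mu) = (0, 1).
  (x - mu)^T · [Sigma^{-1} · (x - mu)] = (2)·(0) + (2)·(1) = 2.

Step 4 — take square root: d = √(2) ≈ 1.4142.

d(x, mu) = √(2) ≈ 1.4142


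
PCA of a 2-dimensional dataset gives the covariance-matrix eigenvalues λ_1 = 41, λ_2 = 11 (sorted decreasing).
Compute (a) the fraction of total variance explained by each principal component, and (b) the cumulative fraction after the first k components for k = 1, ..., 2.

Step 1 — total variance = trace(Sigma) = Σ λ_i = 41 + 11 = 52.

Step 2 — fraction explained by component i = λ_i / Σ λ:
  PC1: 41/52 = 0.7885
  PC2: 11/52 = 0.2115

Step 3 — cumulative fraction after k components = (λ_1 + ... + λ_k) / Σ λ:
  k = 1: 41/52 = 0.7885
  k = 2: (41 + 11)/52 = 52/52 = 1

Summary (fraction, with percent):

explained: PC1 0.7885 (78.85%), PC2 0.2115 (21.15%);  cumulative: 0.7885, 1


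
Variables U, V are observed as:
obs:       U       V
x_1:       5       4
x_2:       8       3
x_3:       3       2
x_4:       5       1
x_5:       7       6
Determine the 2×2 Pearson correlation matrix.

Step 1 — column means:
  mean(U) = (5 + 8 + 3 + 5 + 7) / 5 = 28/5 = 5.6
  mean(V) = (4 + 3 + 2 + 1 + 6) / 5 = 16/5 = 3.2

Step 2 — sample variances and covariances s[i,j] = (1/(n-1)) · Σ_k (x_{k,i} - mean_i) · (x_{k,j} - mean_j), with n-1 = 4:
  s[U,U] = ((-0.6)·(-0.6) + (2.4)·(2.4) + (-2.6)·(-2.6) + (-0.6)·(-0.6) + (1.4)·(1.4)) / 4 = 15.2/4 = 3.8
  s[U,V] = ((-0.6)·(0.8) + (2.4)·(-0.2) + (-2.6)·(-1.2) + (-0.6)·(-2.2) + (1.4)·(2.8)) / 4 = 7.4/4 = 1.85
  s[V,V] = ((0.8)·(0.8) + (-0.2)·(-0.2) + (-1.2)·(-1.2) + (-2.2)·(-2.2) + (2.8)·(2.8)) / 4 = 14.8/4 = 3.7
  Sample standard deviations s_i = √(s[i,i]):
  s(U) = √(3.8) = 1.9494
  s(V) = √(3.7) = 1.9235

Step 3 — r_{ij} = s_{ij} / (s_i · s_j):
  r[U,U] = 1 (diagonal).
  r[U,V] = 1.85 / (1.9494 · 1.9235) = 1.85 / 3.7497 = 0.4934
  r[V,V] = 1 (diagonal).

R is symmetric with unit diagonal. Assembling:

R = [[1, 0.4934],
 [0.4934, 1]]


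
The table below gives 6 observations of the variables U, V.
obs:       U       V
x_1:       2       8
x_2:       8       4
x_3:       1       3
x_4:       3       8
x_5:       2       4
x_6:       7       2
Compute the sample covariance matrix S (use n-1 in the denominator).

Step 1 — column means:
  mean(U) = (2 + 8 + 1 + 3 + 2 + 7) / 6 = 23/6 = 3.8333
  mean(V) = (8 + 4 + 3 + 8 + 4 + 2) / 6 = 29/6 = 4.8333

Step 2 — sample covariance S[i,j] = (1/(n-1)) · Σ_k (x_{k,i} - mean_i) · (x_{k,j} - mean_j), with n-1 = 5.
  S[U,U] = ((-1.8333)·(-1.8333) + (4.1667)·(4.1667) + (-2.8333)·(-2.8333) + (-0.8333)·(-0.8333) + (-1.8333)·(-1.8333) + (3.1667)·(3.1667)) / 5 = 42.8333/5 = 8.5667
  S[U,V] = ((-1.8333)·(3.1667) + (4.1667)·(-0.8333) + (-2.8333)·(-1.8333) + (-0.8333)·(3.1667) + (-1.8333)·(-0.8333) + (3.1667)·(-2.8333)) / 5 = -14.1667/5 = -2.8333
  S[V,V] = ((3.1667)·(3.1667) + (-0.8333)·(-0.8333) + (-1.8333)·(-1.8333) + (3.1667)·(3.1667) + (-0.8333)·(-0.8333) + (-2.8333)·(-2.8333)) / 5 = 32.8333/5 = 6.5667

S is symmetric (S[j,i] = S[i,j]). Assembling:

S = [[8.5667, -2.8333],
 [-2.8333, 6.5667]]


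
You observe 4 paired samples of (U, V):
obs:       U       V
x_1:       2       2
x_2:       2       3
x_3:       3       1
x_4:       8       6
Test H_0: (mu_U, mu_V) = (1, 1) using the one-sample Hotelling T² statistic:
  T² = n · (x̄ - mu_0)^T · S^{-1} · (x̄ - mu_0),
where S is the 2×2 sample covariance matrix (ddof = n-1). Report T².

Step 1 — sample mean vector:
  mean(U) = (2 + 2 + 3 + 8) / 4 = 15/4 = 3.75
  mean(V) = (2 + 3 + 1 + 6) / 4 = 12/4 = 3
  x̄ = (3.75, 3),  deviation x̄ - mu_0 = (3.75, 3) - (1, 1) = (2.75, 2).

Step 2 — sample covariance matrix, S[i,j] = (1/(n-1)) · Σ_k (x_{k,i} - mean_i) · (x_{k,j} - mean_j), divisor n-1 = 3:
  S[U,U] = ((-1.75)·(-1.75) + (-1.75)·(-1.75) + (-0.75)·(-0.75) + (4.25)·(4.25)) / 3 = 24.75/3 = 8.25
  S[U,V] = ((-1.75)·(-1) + (-1.75)·(0) + (-0.75)·(-2) + (4.25)·(3)) / 3 = 16/3 = 5.3333
  S[V,V] = ((-1)·(-1) + (0)·(0) + (-2)·(-2) + (3)·(3)) / 3 = 14/3 = 4.6667
  S = [[8.25, 5.3333],
 [5.3333, 4.6667]].

Step 3 — invert S. det(S) = 8.25·4.6667 - (5.3333)² = 10.0556.
  S^{-1} = (1/det) · [[d, -b], [-b, a]] = [[0.4641, -0.5304],
 [-0.5304, 0.8204]].

Step 4 — quadratic form (x̄ - mu_0)^T · S^{-1} · (x̄ - mu_0):
  S^{-1} · (x̄ - mu_0) = (0.2155, 0.1823),
  (x̄ - mu_0)^T · [...] = (2.75)·(0.2155) + (2)·(0.1823) = 0.9572.

Step 5 — scale by n: T² = 4 · 0.9572 = 3.8287.

T² ≈ 3.8287


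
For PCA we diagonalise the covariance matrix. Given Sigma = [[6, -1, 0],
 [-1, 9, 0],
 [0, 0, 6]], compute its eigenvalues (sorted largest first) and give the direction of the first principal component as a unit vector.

Step 1 — characteristic polynomial p(λ) = det(λI - Sigma) = λ³ - tr·λ² + c_1·λ - det, where tr = trace, c_1 = sum of the principal 2×2 minors, det = det(Sigma):
  tr = 6 + 9 + 6 = 21,
  c_1 = (6·9 - (-1)²) + (6·6 - (0)²) + (9·6 - (0)²) = 53 + 36 + 54 = 143,
  det = 6·(9·6 - (0)²) - (-1)·((-1)·6 - (0)·(0)) + (0)·((-1)·(0) - 9·(0)) = 6·(54) - (-1)·(-6) + (0)·(0) = 318.
  So p(λ) = λ³ - 21λ² + 143λ - 318.
Step 2 — look for an integer root (rational root theorem: any rational root is an integer divisor of 318). Testing λ = 6:
  p(6) = 216 - 756 + 858 - 318 = 0  ✓
  Dividing out (λ - 6): p(λ) = (λ - 6)(λ² - 15λ + 53).
Step 3 — remaining eigenvalues from the quadratic λ² - 15λ + 53 = 0:
  Δ = 15² - 4·53 = 225 - 212 = 13,  λ = (15 ± √13)/2 = (15 ± 3.6056)/2 ≈ 9.3028 or 5.6972.
  Sorted: λ_1 = 9.3028,  λ_2 = 6,  λ_3 = 5.6972  (check: sum = 21 = tr ✓).

Step 4 — unit eigenvector for λ_1 ≈ 9.3028: v spans the null space of (Sigma - λ_1 I), whose rows are
  r_1 = (-3.3028, -1, 0),  r_2 = (-1, -0.3028, 0),  r_3 = (0, 0, -3.3028).
  v is orthogonal to every row, so take v ∝ r_1 × r_3 = ((-1)·(-3.3028) - (0)·(0), (0)·(0) - (-3.3028)·(-3.3028), (-3.3028)·(0) - (-1)·(0)) ≈ (3.3028, -10.9083, 0).
  Let u = (3.3028, -10.9083, 0).
  ||u|| = √((3.3028)² + (-10.9083)² + (0)²) = √(129.8999) ≈ 11.3974,  v_1 = u/||u|| ≈ (0.2898, -0.9571, 0) (||v_1|| = 1).

λ_1 = 9.3028,  λ_2 = 6,  λ_3 = 5.6972;  v_1 ≈ (0.2898, -0.9571, 0)


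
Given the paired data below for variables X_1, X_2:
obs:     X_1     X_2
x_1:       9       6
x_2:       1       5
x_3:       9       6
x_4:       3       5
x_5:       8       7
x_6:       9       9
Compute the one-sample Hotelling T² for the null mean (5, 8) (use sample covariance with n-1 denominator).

Step 1 — sample mean vector:
  mean(X_1) = (9 + 1 + 9 + 3 + 8 + 9) / 6 = 39/6 = 6.5
  mean(X_2) = (6 + 5 + 6 + 5 + 7 + 9) / 6 = 38/6 = 6.3333
  x̄ = (6.5, 6.3333),  deviation x̄ - mu_0 = (6.5, 6.3333) - (5, 8) = (1.5, -1.6667).

Step 2 — sample covariance matrix, S[i,j] = (1/(n-1)) · Σ_k (x_{k,i} - mean_i) · (x_{k,j} - mean_j), divisor n-1 = 5:
  S[X_1,X_1] = ((2.5)·(2.5) + (-5.5)·(-5.5) + (2.5)·(2.5) + (-3.5)·(-3.5) + (1.5)·(1.5) + (2.5)·(2.5)) / 5 = 63.5/5 = 12.7
  S[X_1,X_2] = ((2.5)·(-0.3333) + (-5.5)·(-1.3333) + (2.5)·(-0.3333) + (-3.5)·(-1.3333) + (1.5)·(0.6667) + (2.5)·(2.6667)) / 5 = 18/5 = 3.6
  S[X_2,X_2] = ((-0.3333)·(-0.3333) + (-1.3333)·(-1.3333) + (-0.3333)·(-0.3333) + (-1.3333)·(-1.3333) + (0.6667)·(0.6667) + (2.6667)·(2.6667)) / 5 = 11.3333/5 = 2.2667
  S = [[12.7, 3.6],
 [3.6, 2.2667]].

Step 3 — invert S. det(S) = 12.7·2.2667 - (3.6)² = 15.8267.
  S^{-1} = (1/det) · [[d, -b], [-b, a]] = [[0.1432, -0.2275],
 [-0.2275, 0.8024]].

Step 4 — quadratic form (x̄ - mu_0)^T · S^{-1} · (x̄ - mu_0):
  S^{-1} · (x̄ - mu_0) = (0.5939, -1.6786),
  (x̄ - mu_0)^T · [...] = (1.5)·(0.5939) + (-1.6667)·(-1.6786) = 3.6886.

Step 5 — scale by n: T² = 6 · 3.6886 = 22.1314.

T² ≈ 22.1314


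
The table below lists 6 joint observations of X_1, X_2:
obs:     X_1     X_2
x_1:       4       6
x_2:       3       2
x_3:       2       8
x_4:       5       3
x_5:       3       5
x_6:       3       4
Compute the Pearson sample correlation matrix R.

Step 1 — column means:
  mean(X_1) = (4 + 3 + 2 + 5 + 3 + 3) / 6 = 20/6 = 3.3333
  mean(X_2) = (6 + 2 + 8 + 3 + 5 + 4) / 6 = 28/6 = 4.6667

Step 2 — sample variances and covariances s[i,j] = (1/(n-1)) · Σ_k (x_{k,i} - mean_i) · (x_{k,j} - mean_j), with n-1 = 5:
  s[X_1,X_1] = ((0.6667)·(0.6667) + (-0.3333)·(-0.3333) + (-1.3333)·(-1.3333) + (1.6667)·(1.6667) + (-0.3333)·(-0.3333) + (-0.3333)·(-0.3333)) / 5 = 5.3333/5 = 1.0667
  s[X_1,X_2] = ((0.6667)·(1.3333) + (-0.3333)·(-2.6667) + (-1.3333)·(3.3333) + (1.6667)·(-1.6667) + (-0.3333)·(0.3333) + (-0.3333)·(-0.6667)) / 5 = -5.3333/5 = -1.0667
  s[X_2,X_2] = ((1.3333)·(1.3333) + (-2.6667)·(-2.6667) + (3.3333)·(3.3333) + (-1.6667)·(-1.6667) + (0.3333)·(0.3333) + (-0.6667)·(-0.6667)) / 5 = 23.3333/5 = 4.6667
  Sample standard deviations s_i = √(s[i,i]):
  s(X_1) = √(1.0667) = 1.0328
  s(X_2) = √(4.6667) = 2.1602

Step 3 — r_{ij} = s_{ij} / (s_i · s_j):
  r[X_1,X_1] = 1 (diagonal).
  r[X_1,X_2] = -1.0667 / (1.0328 · 2.1602) = -1.0667 / 2.2311 = -0.4781
  r[X_2,X_2] = 1 (diagonal).

R is symmetric with unit diagonal. Assembling:

R = [[1, -0.4781],
 [-0.4781, 1]]


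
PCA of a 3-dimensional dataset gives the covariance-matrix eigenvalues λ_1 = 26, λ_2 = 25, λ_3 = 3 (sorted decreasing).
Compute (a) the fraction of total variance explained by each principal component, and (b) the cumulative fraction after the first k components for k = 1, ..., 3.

Step 1 — total variance = trace(Sigma) = Σ λ_i = 26 + 25 + 3 = 54.

Step 2 — fraction explained by component i = λ_i / Σ λ:
  PC1: 26/54 = 0.4815
  PC2: 25/54 = 0.463
  PC3: 3/54 = 0.0556

Step 3 — cumulative fraction after k components = (λ_1 + ... + λ_k) / Σ λ:
  k = 1: 26/54 = 0.4815
  k = 2: (26 + 25)/54 = 51/54 = 0.9444
  k = 3: (26 + 25 + 3)/54 = 54/54 = 1

Summary (fraction, with percent):

explained: PC1 0.4815 (48.15%), PC2 0.463 (46.3%), PC3 0.0556 (5.56%);  cumulative: 0.4815, 0.9444, 1


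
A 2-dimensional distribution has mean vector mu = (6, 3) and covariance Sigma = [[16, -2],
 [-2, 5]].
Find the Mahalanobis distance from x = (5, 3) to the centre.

Step 1 — centre the observation: (x - mu) = (-1, 0).

Step 2 — invert Sigma. det(Sigma) = 16·5 - (-2)² = 76.
  Sigma^{-1} = (1/det) · [[d, -b], [-b, a]] = [[0.0658, 0.0263],
 [0.0263, 0.2105]].

Step 3 — form the quadratic (x - mu)^T · Sigma^{-1} · (x - mu):
  Sigma^{-1} · (x - mu) = (-0.0658, -0.0263).
  (x - mu)^T · [Sigma^{-1} · (x - mu)] = (-1)·(-0.0658) + (0)·(-0.0263) = 0.0658.

Step 4 — take square root: d = √(0.0658) ≈ 0.2565.

d(x, mu) = √(0.0658) ≈ 0.2565


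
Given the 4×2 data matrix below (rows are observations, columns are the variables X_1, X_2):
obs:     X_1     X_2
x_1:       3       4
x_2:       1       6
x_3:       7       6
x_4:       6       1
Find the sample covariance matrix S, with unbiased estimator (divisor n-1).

Step 1 — column means:
  mean(X_1) = (3 + 1 + 7 + 6) / 4 = 17/4 = 4.25
  mean(X_2) = (4 + 6 + 6 + 1) / 4 = 17/4 = 4.25

Step 2 — sample covariance S[i,j] = (1/(n-1)) · Σ_k (x_{k,i} - mean_i) · (x_{k,j} - mean_j), with n-1 = 3.
  S[X_1,X_1] = ((-1.25)·(-1.25) + (-3.25)·(-3.25) + (2.75)·(2.75) + (1.75)·(1.75)) / 3 = 22.75/3 = 7.5833
  S[X_1,X_2] = ((-1.25)·(-0.25) + (-3.25)·(1.75) + (2.75)·(1.75) + (1.75)·(-3.25)) / 3 = -6.25/3 = -2.0833
  S[X_2,X_2] = ((-0.25)·(-0.25) + (1.75)·(1.75) + (1.75)·(1.75) + (-3.25)·(-3.25)) / 3 = 16.75/3 = 5.5833

S is symmetric (S[j,i] = S[i,j]). Assembling:

S = [[7.5833, -2.0833],
 [-2.0833, 5.5833]]


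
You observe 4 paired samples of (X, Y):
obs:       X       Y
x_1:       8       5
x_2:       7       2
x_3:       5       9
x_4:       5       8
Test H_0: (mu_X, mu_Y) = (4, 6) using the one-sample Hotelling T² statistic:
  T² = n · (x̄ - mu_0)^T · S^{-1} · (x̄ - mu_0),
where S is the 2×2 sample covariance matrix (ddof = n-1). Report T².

Step 1 — sample mean vector:
  mean(X) = (8 + 7 + 5 + 5) / 4 = 25/4 = 6.25
  mean(Y) = (5 + 2 + 9 + 8) / 4 = 24/4 = 6
  x̄ = (6.25, 6),  deviation x̄ - mu_0 = (6.25, 6) - (4, 6) = (2.25, 0).

Step 2 — sample covariance matrix, S[i,j] = (1/(n-1)) · Σ_k (x_{k,i} - mean_i) · (x_{k,j} - mean_j), divisor n-1 = 3:
  S[X,X] = ((1.75)·(1.75) + (0.75)·(0.75) + (-1.25)·(-1.25) + (-1.25)·(-1.25)) / 3 = 6.75/3 = 2.25
  S[X,Y] = ((1.75)·(-1) + (0.75)·(-4) + (-1.25)·(3) + (-1.25)·(2)) / 3 = -11/3 = -3.6667
  S[Y,Y] = ((-1)·(-1) + (-4)·(-4) + (3)·(3) + (2)·(2)) / 3 = 30/3 = 10
  S = [[2.25, -3.6667],
 [-3.6667, 10]].

Step 3 — invert S. det(S) = 2.25·10 - (-3.6667)² = 9.0556.
  S^{-1} = (1/det) · [[d, -b], [-b, a]] = [[1.1043, 0.4049],
 [0.4049, 0.2485]].

Step 4 — quadratic form (x̄ - mu_0)^T · S^{-1} · (x̄ - mu_0):
  S^{-1} · (x̄ - mu_0) = (2.4847, 0.911),
  (x̄ - mu_0)^T · [...] = (2.25)·(2.4847) + (0)·(0.911) = 5.5905.

Step 5 — scale by n: T² = 4 · 5.5905 = 22.362.

T² ≈ 22.362


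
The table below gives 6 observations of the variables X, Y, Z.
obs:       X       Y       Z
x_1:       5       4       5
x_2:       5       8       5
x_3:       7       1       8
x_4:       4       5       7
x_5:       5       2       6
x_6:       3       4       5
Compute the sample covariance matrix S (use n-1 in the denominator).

Step 1 — column means:
  mean(X) = (5 + 5 + 7 + 4 + 5 + 3) / 6 = 29/6 = 4.8333
  mean(Y) = (4 + 8 + 1 + 5 + 2 + 4) / 6 = 24/6 = 4
  mean(Z) = (5 + 5 + 8 + 7 + 6 + 5) / 6 = 36/6 = 6

Step 2 — sample covariance S[i,j] = (1/(n-1)) · Σ_k (x_{k,i} - mean_i) · (x_{k,j} - mean_j), with n-1 = 5.
  S[X,X] = ((0.1667)·(0.1667) + (0.1667)·(0.1667) + (2.1667)·(2.1667) + (-0.8333)·(-0.8333) + (0.1667)·(0.1667) + (-1.8333)·(-1.8333)) / 5 = 8.8333/5 = 1.7667
  S[X,Y] = ((0.1667)·(0) + (0.1667)·(4) + (2.1667)·(-3) + (-0.8333)·(1) + (0.1667)·(-2) + (-1.8333)·(0)) / 5 = -7/5 = -1.4
  S[X,Z] = ((0.1667)·(-1) + (0.1667)·(-1) + (2.1667)·(2) + (-0.8333)·(1) + (0.1667)·(0) + (-1.8333)·(-1)) / 5 = 5/5 = 1
  S[Y,Y] = ((0)·(0) + (4)·(4) + (-3)·(-3) + (1)·(1) + (-2)·(-2) + (0)·(0)) / 5 = 30/5 = 6
  S[Y,Z] = ((0)·(-1) + (4)·(-1) + (-3)·(2) + (1)·(1) + (-2)·(0) + (0)·(-1)) / 5 = -9/5 = -1.8
  S[Z,Z] = ((-1)·(-1) + (-1)·(-1) + (2)·(2) + (1)·(1) + (0)·(0) + (-1)·(-1)) / 5 = 8/5 = 1.6

S is symmetric (S[j,i] = S[i,j]). Assembling:

S = [[1.7667, -1.4, 1],
 [-1.4, 6, -1.8],
 [1, -1.8, 1.6]]


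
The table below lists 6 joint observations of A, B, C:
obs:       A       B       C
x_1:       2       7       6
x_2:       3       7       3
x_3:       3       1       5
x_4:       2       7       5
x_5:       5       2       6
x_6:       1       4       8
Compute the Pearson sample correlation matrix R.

Step 1 — column means:
  mean(A) = (2 + 3 + 3 + 2 + 5 + 1) / 6 = 16/6 = 2.6667
  mean(B) = (7 + 7 + 1 + 7 + 2 + 4) / 6 = 28/6 = 4.6667
  mean(C) = (6 + 3 + 5 + 5 + 6 + 8) / 6 = 33/6 = 5.5

Step 2 — sample variances and covariances s[i,j] = (1/(n-1)) · Σ_k (x_{k,i} - mean_i) · (x_{k,j} - mean_j), with n-1 = 5:
  s[A,A] = ((-0.6667)·(-0.6667) + (0.3333)·(0.3333) + (0.3333)·(0.3333) + (-0.6667)·(-0.6667) + (2.3333)·(2.3333) + (-1.6667)·(-1.6667)) / 5 = 9.3333/5 = 1.8667
  s[A,B] = ((-0.6667)·(2.3333) + (0.3333)·(2.3333) + (0.3333)·(-3.6667) + (-0.6667)·(2.3333) + (2.3333)·(-2.6667) + (-1.6667)·(-0.6667)) / 5 = -8.6667/5 = -1.7333
  s[A,C] = ((-0.6667)·(0.5) + (0.3333)·(-2.5) + (0.3333)·(-0.5) + (-0.6667)·(-0.5) + (2.3333)·(0.5) + (-1.6667)·(2.5)) / 5 = -4/5 = -0.8
  s[B,B] = ((2.3333)·(2.3333) + (2.3333)·(2.3333) + (-3.6667)·(-3.6667) + (2.3333)·(2.3333) + (-2.6667)·(-2.6667) + (-0.6667)·(-0.6667)) / 5 = 37.3333/5 = 7.4667
  s[B,C] = ((2.3333)·(0.5) + (2.3333)·(-2.5) + (-3.6667)·(-0.5) + (2.3333)·(-0.5) + (-2.6667)·(0.5) + (-0.6667)·(2.5)) / 5 = -7/5 = -1.4
  s[C,C] = ((0.5)·(0.5) + (-2.5)·(-2.5) + (-0.5)·(-0.5) + (-0.5)·(-0.5) + (0.5)·(0.5) + (2.5)·(2.5)) / 5 = 13.5/5 = 2.7
  Sample standard deviations s_i = √(s[i,i]):
  s(A) = √(1.8667) = 1.3663
  s(B) = √(7.4667) = 2.7325
  s(C) = √(2.7) = 1.6432

Step 3 — r_{ij} = s_{ij} / (s_i · s_j):
  r[A,A] = 1 (diagonal).
  r[A,B] = -1.7333 / (1.3663 · 2.7325) = -1.7333 / 3.7333 = -0.4643
  r[A,C] = -0.8 / (1.3663 · 1.6432) = -0.8 / 2.245 = -0.3563
  r[B,B] = 1 (diagonal).
  r[B,C] = -1.4 / (2.7325 · 1.6432) = -1.4 / 4.49 = -0.3118
  r[C,C] = 1 (diagonal).

R is symmetric with unit diagonal. Assembling:

R = [[1, -0.4643, -0.3563],
 [-0.4643, 1, -0.3118],
 [-0.3563, -0.3118, 1]]


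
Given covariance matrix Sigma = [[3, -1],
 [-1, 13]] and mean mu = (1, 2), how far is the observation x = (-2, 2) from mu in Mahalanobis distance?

Step 1 — centre the observation: (x - mu) = (-3, 0).

Step 2 — invert Sigma. det(Sigma) = 3·13 - (-1)² = 38.
  Sigma^{-1} = (1/det) · [[d, -b], [-b, a]] = [[0.3421, 0.0263],
 [0.0263, 0.0789]].

Step 3 — form the quadratic (x - mu)^T · Sigma^{-1} · (x - mu):
  Sigma^{-1} · (x - mu) = (-1.0263, -0.0789).
  (x - mu)^T · [Sigma^{-1} · (x - mu)] = (-3)·(-1.0263) + (0)·(-0.0789) = 3.0789.

Step 4 — take square root: d = √(3.0789) ≈ 1.7547.

d(x, mu) = √(3.0789) ≈ 1.7547


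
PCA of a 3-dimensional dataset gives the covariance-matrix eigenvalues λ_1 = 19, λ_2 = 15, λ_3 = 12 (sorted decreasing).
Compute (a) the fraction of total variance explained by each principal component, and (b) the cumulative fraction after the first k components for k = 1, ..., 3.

Step 1 — total variance = trace(Sigma) = Σ λ_i = 19 + 15 + 12 = 46.

Step 2 — fraction explained by component i = λ_i / Σ λ:
  PC1: 19/46 = 0.413
  PC2: 15/46 = 0.3261
  PC3: 12/46 = 0.2609

Step 3 — cumulative fraction after k components = (λ_1 + ... + λ_k) / Σ λ:
  k = 1: 19/46 = 0.413
  k = 2: (19 + 15)/46 = 34/46 = 0.7391
  k = 3: (19 + 15 + 12)/46 = 46/46 = 1

Summary (fraction, with percent):

explained: PC1 0.413 (41.3%), PC2 0.3261 (32.61%), PC3 0.2609 (26.09%);  cumulative: 0.413, 0.7391, 1


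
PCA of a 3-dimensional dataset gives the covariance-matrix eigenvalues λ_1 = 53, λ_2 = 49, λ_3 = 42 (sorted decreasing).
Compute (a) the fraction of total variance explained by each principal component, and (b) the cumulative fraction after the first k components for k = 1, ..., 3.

Step 1 — total variance = trace(Sigma) = Σ λ_i = 53 + 49 + 42 = 144.

Step 2 — fraction explained by component i = λ_i / Σ λ:
  PC1: 53/144 = 0.3681
  PC2: 49/144 = 0.3403
  PC3: 42/144 = 0.2917

Step 3 — cumulative fraction after k components = (λ_1 + ... + λ_k) / Σ λ:
  k = 1: 53/144 = 0.3681
  k = 2: (53 + 49)/144 = 102/144 = 0.7083
  k = 3: (53 + 49 + 42)/144 = 144/144 = 1

Summary (fraction, with percent):

explained: PC1 0.3681 (36.81%), PC2 0.3403 (34.03%), PC3 0.2917 (29.17%);  cumulative: 0.3681, 0.7083, 1


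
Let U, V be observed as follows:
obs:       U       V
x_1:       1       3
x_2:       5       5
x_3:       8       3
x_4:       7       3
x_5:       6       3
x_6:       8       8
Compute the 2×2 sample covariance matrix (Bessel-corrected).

Step 1 — column means:
  mean(U) = (1 + 5 + 8 + 7 + 6 + 8) / 6 = 35/6 = 5.8333
  mean(V) = (3 + 5 + 3 + 3 + 3 + 8) / 6 = 25/6 = 4.1667

Step 2 — sample covariance S[i,j] = (1/(n-1)) · Σ_k (x_{k,i} - mean_i) · (x_{k,j} - mean_j), with n-1 = 5.
  S[U,U] = ((-4.8333)·(-4.8333) + (-0.8333)·(-0.8333) + (2.1667)·(2.1667) + (1.1667)·(1.1667) + (0.1667)·(0.1667) + (2.1667)·(2.1667)) / 5 = 34.8333/5 = 6.9667
  S[U,V] = ((-4.8333)·(-1.1667) + (-0.8333)·(0.8333) + (2.1667)·(-1.1667) + (1.1667)·(-1.1667) + (0.1667)·(-1.1667) + (2.1667)·(3.8333)) / 5 = 9.1667/5 = 1.8333
  S[V,V] = ((-1.1667)·(-1.1667) + (0.8333)·(0.8333) + (-1.1667)·(-1.1667) + (-1.1667)·(-1.1667) + (-1.1667)·(-1.1667) + (3.8333)·(3.8333)) / 5 = 20.8333/5 = 4.1667

S is symmetric (S[j,i] = S[i,j]). Assembling:

S = [[6.9667, 1.8333],
 [1.8333, 4.1667]]


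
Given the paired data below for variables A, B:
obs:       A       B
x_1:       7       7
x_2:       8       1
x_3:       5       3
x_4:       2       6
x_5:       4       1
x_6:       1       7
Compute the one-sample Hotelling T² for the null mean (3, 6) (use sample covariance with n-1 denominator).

Step 1 — sample mean vector:
  mean(A) = (7 + 8 + 5 + 2 + 4 + 1) / 6 = 27/6 = 4.5
  mean(B) = (7 + 1 + 3 + 6 + 1 + 7) / 6 = 25/6 = 4.1667
  x̄ = (4.5, 4.1667),  deviation x̄ - mu_0 = (4.5, 4.1667) - (3, 6) = (1.5, -1.8333).

Step 2 — sample covariance matrix, S[i,j] = (1/(n-1)) · Σ_k (x_{k,i} - mean_i) · (x_{k,j} - mean_j), divisor n-1 = 5:
  S[A,A] = ((2.5)·(2.5) + (3.5)·(3.5) + (0.5)·(0.5) + (-2.5)·(-2.5) + (-0.5)·(-0.5) + (-3.5)·(-3.5)) / 5 = 37.5/5 = 7.5
  S[A,B] = ((2.5)·(2.8333) + (3.5)·(-3.1667) + (0.5)·(-1.1667) + (-2.5)·(1.8333) + (-0.5)·(-3.1667) + (-3.5)·(2.8333)) / 5 = -17.5/5 = -3.5
  S[B,B] = ((2.8333)·(2.8333) + (-3.1667)·(-3.1667) + (-1.1667)·(-1.1667) + (1.8333)·(1.8333) + (-3.1667)·(-3.1667) + (2.8333)·(2.8333)) / 5 = 40.8333/5 = 8.1667
  S = [[7.5, -3.5],
 [-3.5, 8.1667]].

Step 3 — invert S. det(S) = 7.5·8.1667 - (-3.5)² = 49.
  S^{-1} = (1/det) · [[d, -b], [-b, a]] = [[0.1667, 0.0714],
 [0.0714, 0.1531]].

Step 4 — quadratic form (x̄ - mu_0)^T · S^{-1} · (x̄ - mu_0):
  S^{-1} · (x̄ - mu_0) = (0.119, -0.1735),
  (x̄ - mu_0)^T · [...] = (1.5)·(0.119) + (-1.8333)·(-0.1735) = 0.4966.

Step 5 — scale by n: T² = 6 · 0.4966 = 2.9796.

T² ≈ 2.9796


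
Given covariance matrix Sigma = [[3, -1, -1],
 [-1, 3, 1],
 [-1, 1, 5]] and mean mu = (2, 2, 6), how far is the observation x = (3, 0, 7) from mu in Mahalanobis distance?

Step 1 — centre the observation: (x - mu) = (1, -2, 1).

Step 2 — invert Sigma (cofactor / det for 3×3, or solve directly):
  Sigma^{-1} = [[0.3889, 0.1111, 0.0556],
 [0.1111, 0.3889, -0.0556],
 [0.0556, -0.0556, 0.2222]].

Step 3 — form the quadratic (x - mu)^T · Sigma^{-1} · (x - mu):
  Sigma^{-1} · (x - mu) = (0.2222, -0.7222, 0.3889).
  (x - mu)^T · [Sigma^{-1} · (x - mu)] = (1)·(0.2222) + (-2)·(-0.7222) + (1)·(0.3889) = 2.0556.

Step 4 — take square root: d = √(2.0556) ≈ 1.4337.

d(x, mu) = √(2.0556) ≈ 1.4337


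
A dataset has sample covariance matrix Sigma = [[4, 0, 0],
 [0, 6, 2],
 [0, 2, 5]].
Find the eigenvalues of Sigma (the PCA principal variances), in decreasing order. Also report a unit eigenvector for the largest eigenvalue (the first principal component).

Step 1 — characteristic polynomial p(λ) = det(λI - Sigma) = λ³ - tr·λ² + c_1·λ - det, where tr = trace, c_1 = sum of the principal 2×2 minors, det = det(Sigma):
  tr = 4 + 6 + 5 = 15,
  c_1 = (4·6 - (0)²) + (4·5 - (0)²) + (6·5 - (2)²) = 24 + 20 + 26 = 70,
  det = 4·(6·5 - (2)²) - (0)·((0)·5 - (2)·(0)) + (0)·((0)·(2) - 6·(0)) = 4·(26) - (0)·(0) + (0)·(0) = 104.
  So p(λ) = λ³ - 15λ² + 70λ - 104.
Step 2 — look for an integer root (rational root theorem: any rational root is an integer divisor of 104). Testing λ = 4:
  p(4) = 64 - 240 + 280 - 104 = 0  ✓
  Dividing out (λ - 4): p(λ) = (λ - 4)(λ² - 11λ + 26).
Step 3 — remaining eigenvalues from the quadratic λ² - 11λ + 26 = 0:
  Δ = 11² - 4·26 = 121 - 104 = 17,  λ = (11 ± √17)/2 = (11 ± 4.1231)/2 ≈ 7.5616 or 3.4384.
  Sorted: λ_1 = 7.5616,  λ_2 = 4,  λ_3 = 3.4384  (check: sum = 15 = tr ✓).

Step 4 — unit eigenvector for λ_1 ≈ 7.5616: v spans the null space of (Sigma - λ_1 I), whose rows are
  r_1 = (-3.5616, 0, 0),  r_2 = (0, -1.5616, 2),  r_3 = (0, 2, -2.5616).
  v is orthogonal to every row, so take v ∝ r_1 × r_2 = ((0)·(2) - (0)·(-1.5616), (0)·(0) - (-3.5616)·(2), (-3.5616)·(-1.5616) - (0)·(0)) ≈ (0, 7.1231, 5.5616).
  Let u = (0, 7.1231, 5.5616).
  ||u|| = √((0)² + (7.1231)² + (5.5616)²) = √(81.6695) ≈ 9.0371,  v_1 = u/||u|| ≈ (0, 0.7882, 0.6154) (||v_1|| = 1).

λ_1 = 7.5616,  λ_2 = 4,  λ_3 = 3.4384;  v_1 ≈ (0, 0.7882, 0.6154)


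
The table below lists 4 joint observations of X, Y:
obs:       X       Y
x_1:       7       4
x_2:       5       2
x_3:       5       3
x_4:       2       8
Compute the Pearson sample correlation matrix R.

Step 1 — column means:
  mean(X) = (7 + 5 + 5 + 2) / 4 = 19/4 = 4.75
  mean(Y) = (4 + 2 + 3 + 8) / 4 = 17/4 = 4.25

Step 2 — sample variances and covariances s[i,j] = (1/(n-1)) · Σ_k (x_{k,i} - mean_i) · (x_{k,j} - mean_j), with n-1 = 3:
  s[X,X] = ((2.25)·(2.25) + (0.25)·(0.25) + (0.25)·(0.25) + (-2.75)·(-2.75)) / 3 = 12.75/3 = 4.25
  s[X,Y] = ((2.25)·(-0.25) + (0.25)·(-2.25) + (0.25)·(-1.25) + (-2.75)·(3.75)) / 3 = -11.75/3 = -3.9167
  s[Y,Y] = ((-0.25)·(-0.25) + (-2.25)·(-2.25) + (-1.25)·(-1.25) + (3.75)·(3.75)) / 3 = 20.75/3 = 6.9167
  Sample standard deviations s_i = √(s[i,i]):
  s(X) = √(4.25) = 2.0616
  s(Y) = √(6.9167) = 2.63

Step 3 — r_{ij} = s_{ij} / (s_i · s_j):
  r[X,X] = 1 (diagonal).
  r[X,Y] = -3.9167 / (2.0616 · 2.63) = -3.9167 / 5.4218 = -0.7224
  r[Y,Y] = 1 (diagonal).

R is symmetric with unit diagonal. Assembling:

R = [[1, -0.7224],
 [-0.7224, 1]]


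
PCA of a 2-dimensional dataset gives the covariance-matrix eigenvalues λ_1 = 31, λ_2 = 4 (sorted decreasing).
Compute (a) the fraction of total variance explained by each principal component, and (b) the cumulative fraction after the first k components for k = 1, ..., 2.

Step 1 — total variance = trace(Sigma) = Σ λ_i = 31 + 4 = 35.

Step 2 — fraction explained by component i = λ_i / Σ λ:
  PC1: 31/35 = 0.8857
  PC2: 4/35 = 0.1143

Step 3 — cumulative fraction after k components = (λ_1 + ... + λ_k) / Σ λ:
  k = 1: 31/35 = 0.8857
  k = 2: (31 + 4)/35 = 35/35 = 1

Summary (fraction, with percent):

explained: PC1 0.8857 (88.57%), PC2 0.1143 (11.43%);  cumulative: 0.8857, 1


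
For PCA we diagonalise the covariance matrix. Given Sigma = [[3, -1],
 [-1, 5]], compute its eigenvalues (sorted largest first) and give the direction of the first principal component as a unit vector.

Step 1 — characteristic polynomial of 2×2 Sigma:
  det(Sigma - λI) = λ² - trace · λ + det = 0.
  trace = 3 + 5 = 8, det = 3·5 - (-1)² = 14.
Step 2 — discriminant:
  Δ = trace² - 4·det = 64 - 56 = 8.
Step 3 — eigenvalues:
  λ = (trace ± √Δ)/2 = (8 ± 2.8284)/2,
  λ_1 = 5.4142,  λ_2 = 2.5858.

Step 4 — unit eigenvector for λ_1: solve (Sigma - λ_1 I)v = 0. First row:
  (3 - 5.4142)·v_x + (-1)·v_y = 0, i.e. (-2.4142)·v_x + (-1)·v_y = 0,
  so v ∝ (b, λ_1 - a) = (-1, 2.4142); multiply by -1 so the first entry is positive: u = (1, -2.4142).
  ||u|| = √((1)² + (-2.4142)²) = √(6.8284) ≈ 2.6131,
  v_1 = u/||u|| ≈ (0.3827, -0.9239) (||v_1|| = 1).

λ_1 = 5.4142,  λ_2 = 2.5858;  v_1 ≈ (0.3827, -0.9239)


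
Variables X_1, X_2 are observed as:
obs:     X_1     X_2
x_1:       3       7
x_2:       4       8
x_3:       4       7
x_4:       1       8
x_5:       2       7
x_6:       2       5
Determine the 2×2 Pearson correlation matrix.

Step 1 — column means:
  mean(X_1) = (3 + 4 + 4 + 1 + 2 + 2) / 6 = 16/6 = 2.6667
  mean(X_2) = (7 + 8 + 7 + 8 + 7 + 5) / 6 = 42/6 = 7

Step 2 — sample variances and covariances s[i,j] = (1/(n-1)) · Σ_k (x_{k,i} - mean_i) · (x_{k,j} - mean_j), with n-1 = 5:
  s[X_1,X_1] = ((0.3333)·(0.3333) + (1.3333)·(1.3333) + (1.3333)·(1.3333) + (-1.6667)·(-1.6667) + (-0.6667)·(-0.6667) + (-0.6667)·(-0.6667)) / 5 = 7.3333/5 = 1.4667
  s[X_1,X_2] = ((0.3333)·(0) + (1.3333)·(1) + (1.3333)·(0) + (-1.6667)·(1) + (-0.6667)·(0) + (-0.6667)·(-2)) / 5 = 1/5 = 0.2
  s[X_2,X_2] = ((0)·(0) + (1)·(1) + (0)·(0) + (1)·(1) + (0)·(0) + (-2)·(-2)) / 5 = 6/5 = 1.2
  Sample standard deviations s_i = √(s[i,i]):
  s(X_1) = √(1.4667) = 1.2111
  s(X_2) = √(1.2) = 1.0954

Step 3 — r_{ij} = s_{ij} / (s_i · s_j):
  r[X_1,X_1] = 1 (diagonal).
  r[X_1,X_2] = 0.2 / (1.2111 · 1.0954) = 0.2 / 1.3266 = 0.1508
  r[X_2,X_2] = 1 (diagonal).

R is symmetric with unit diagonal. Assembling:

R = [[1, 0.1508],
 [0.1508, 1]]


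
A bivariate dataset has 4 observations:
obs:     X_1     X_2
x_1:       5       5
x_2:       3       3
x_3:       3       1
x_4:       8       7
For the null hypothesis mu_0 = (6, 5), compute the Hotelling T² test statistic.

Step 1 — sample mean vector:
  mean(X_1) = (5 + 3 + 3 + 8) / 4 = 19/4 = 4.75
  mean(X_2) = (5 + 3 + 1 + 7) / 4 = 16/4 = 4
  x̄ = (4.75, 4),  deviation x̄ - mu_0 = (4.75, 4) - (6, 5) = (-1.25, -1).

Step 2 — sample covariance matrix, S[i,j] = (1/(n-1)) · Σ_k (x_{k,i} - mean_i) · (x_{k,j} - mean_j), divisor n-1 = 3:
  S[X_1,X_1] = ((0.25)·(0.25) + (-1.75)·(-1.75) + (-1.75)·(-1.75) + (3.25)·(3.25)) / 3 = 16.75/3 = 5.5833
  S[X_1,X_2] = ((0.25)·(1) + (-1.75)·(-1) + (-1.75)·(-3) + (3.25)·(3)) / 3 = 17/3 = 5.6667
  S[X_2,X_2] = ((1)·(1) + (-1)·(-1) + (-3)·(-3) + (3)·(3)) / 3 = 20/3 = 6.6667
  S = [[5.5833, 5.6667],
 [5.6667, 6.6667]].

Step 3 — invert S. det(S) = 5.5833·6.6667 - (5.6667)² = 5.1111.
  S^{-1} = (1/det) · [[d, -b], [-b, a]] = [[1.3043, -1.1087],
 [-1.1087, 1.0924]].

Step 4 — quadratic form (x̄ - mu_0)^T · S^{-1} · (x̄ - mu_0):
  S^{-1} · (x̄ - mu_0) = (-0.5217, 0.2935),
  (x̄ - mu_0)^T · [...] = (-1.25)·(-0.5217) + (-1)·(0.2935) = 0.3587.

Step 5 — scale by n: T² = 4 · 0.3587 = 1.4348.

T² ≈ 1.4348


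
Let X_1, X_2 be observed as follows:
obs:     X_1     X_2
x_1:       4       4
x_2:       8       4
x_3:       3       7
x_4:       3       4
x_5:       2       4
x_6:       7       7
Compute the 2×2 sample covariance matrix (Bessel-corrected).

Step 1 — column means:
  mean(X_1) = (4 + 8 + 3 + 3 + 2 + 7) / 6 = 27/6 = 4.5
  mean(X_2) = (4 + 4 + 7 + 4 + 4 + 7) / 6 = 30/6 = 5

Step 2 — sample covariance S[i,j] = (1/(n-1)) · Σ_k (x_{k,i} - mean_i) · (x_{k,j} - mean_j), with n-1 = 5.
  S[X_1,X_1] = ((-0.5)·(-0.5) + (3.5)·(3.5) + (-1.5)·(-1.5) + (-1.5)·(-1.5) + (-2.5)·(-2.5) + (2.5)·(2.5)) / 5 = 29.5/5 = 5.9
  S[X_1,X_2] = ((-0.5)·(-1) + (3.5)·(-1) + (-1.5)·(2) + (-1.5)·(-1) + (-2.5)·(-1) + (2.5)·(2)) / 5 = 3/5 = 0.6
  S[X_2,X_2] = ((-1)·(-1) + (-1)·(-1) + (2)·(2) + (-1)·(-1) + (-1)·(-1) + (2)·(2)) / 5 = 12/5 = 2.4

S is symmetric (S[j,i] = S[i,j]). Assembling:

S = [[5.9, 0.6],
 [0.6, 2.4]]


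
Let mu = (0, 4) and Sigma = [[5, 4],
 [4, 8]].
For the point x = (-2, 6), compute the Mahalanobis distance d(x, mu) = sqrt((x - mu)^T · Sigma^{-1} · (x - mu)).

Step 1 — centre the observation: (x - mu) = (-2, 2).

Step 2 — invert Sigma. det(Sigma) = 5·8 - (4)² = 24.
  Sigma^{-1} = (1/det) · [[d, -b], [-b, a]] = [[0.3333, -0.1667],
 [-0.1667, 0.2083]].

Step 3 — form the quadratic (x - mu)^T · Sigma^{-1} · (x - mu):
  Sigma^{-1} · (x - mu) = (-1, 0.75).
  (x - mu)^T · [Sigma^{-1} · (x - mu)] = (-2)·(-1) + (2)·(0.75) = 3.5.

Step 4 — take square root: d = √(3.5) ≈ 1.8708.

d(x, mu) = √(3.5) ≈ 1.8708


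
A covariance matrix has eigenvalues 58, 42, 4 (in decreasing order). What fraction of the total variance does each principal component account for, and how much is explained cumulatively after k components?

Step 1 — total variance = trace(Sigma) = Σ λ_i = 58 + 42 + 4 = 104.

Step 2 — fraction explained by component i = λ_i / Σ λ:
  PC1: 58/104 = 0.5577
  PC2: 42/104 = 0.4038
  PC3: 4/104 = 0.0385

Step 3 — cumulative fraction after k components = (λ_1 + ... + λ_k) / Σ λ:
  k = 1: 58/104 = 0.5577
  k = 2: (58 + 42)/104 = 100/104 = 0.9615
  k = 3: (58 + 42 + 4)/104 = 104/104 = 1

Summary (fraction, with percent):

explained: PC1 0.5577 (55.77%), PC2 0.4038 (40.38%), PC3 0.0385 (3.85%);  cumulative: 0.5577, 0.9615, 1


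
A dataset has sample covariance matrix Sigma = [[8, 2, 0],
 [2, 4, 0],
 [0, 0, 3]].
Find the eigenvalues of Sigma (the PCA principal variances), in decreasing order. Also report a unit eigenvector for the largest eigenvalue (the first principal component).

Step 1 — characteristic polynomial p(λ) = det(λI - Sigma) = λ³ - tr·λ² + c_1·λ - det, where tr = trace, c_1 = sum of the principal 2×2 minors, det = det(Sigma):
  tr = 8 + 4 + 3 = 15,
  c_1 = (8·4 - (2)²) + (8·3 - (0)²) + (4·3 - (0)²) = 28 + 24 + 12 = 64,
  det = 8·(4·3 - (0)²) - (2)·((2)·3 - (0)·(0)) + (0)·((2)·(0) - 4·(0)) = 8·(12) - (2)·(6) + (0)·(0) = 84.
  So p(λ) = λ³ - 15λ² + 64λ - 84.
Step 2 — look for an integer root (rational root theorem: any rational root is an integer divisor of 84). Testing λ = 3:
  p(3) = 27 - 135 + 192 - 84 = 0  ✓
  Dividing out (λ - 3): p(λ) = (λ - 3)(λ² - 12λ + 28).
Step 3 — remaining eigenvalues from the quadratic λ² - 12λ + 28 = 0:
  Δ = 12² - 4·28 = 144 - 112 = 32,  λ = (12 ± √32)/2 = (12 ± 5.6569)/2 ≈ 8.8284 or 3.1716.
  Sorted: λ_1 = 8.8284,  λ_2 = 3.1716,  λ_3 = 3  (check: sum = 15 = tr ✓).

Step 4 — unit eigenvector for λ_1 ≈ 8.8284: v spans the null space of (Sigma - λ_1 I), whose rows are
  r_1 = (-0.8284, 2, 0),  r_2 = (2, -4.8284, 0),  r_3 = (0, 0, -5.8284).
  v is orthogonal to every row, so take v ∝ r_1 × r_3 = ((2)·(-5.8284) - (0)·(0), (0)·(0) - (-0.8284)·(-5.8284), (-0.8284)·(0) - (2)·(0)) ≈ (-11.6569, -4.8284, 0).
  Rescale (multiply by -1 so the first nonzero entry is positive): u = (11.6569, 4.8284, 0).
  ||u|| = √((11.6569)² + (4.8284)² + (0)²) = √(159.196) ≈ 12.6173,  v_1 = u/||u|| ≈ (0.9239, 0.3827, 0) (||v_1|| = 1).

λ_1 = 8.8284,  λ_2 = 3.1716,  λ_3 = 3;  v_1 ≈ (0.9239, 0.3827, 0)
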